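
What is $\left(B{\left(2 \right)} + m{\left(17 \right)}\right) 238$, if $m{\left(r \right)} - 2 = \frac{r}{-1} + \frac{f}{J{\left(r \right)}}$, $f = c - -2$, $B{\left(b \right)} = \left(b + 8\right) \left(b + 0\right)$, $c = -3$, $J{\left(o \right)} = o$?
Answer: $1176$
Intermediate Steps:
$B{\left(b \right)} = b \left(8 + b\right)$ ($B{\left(b \right)} = \left(8 + b\right) b = b \left(8 + b\right)$)
$f = -1$ ($f = -3 - -2 = -3 + 2 = -1$)
$m{\left(r \right)} = 2 - r - \frac{1}{r}$ ($m{\left(r \right)} = 2 + \left(\frac{r}{-1} - \frac{1}{r}\right) = 2 + \left(r \left(-1\right) - \frac{1}{r}\right) = 2 - \left(r + \frac{1}{r}\right) = 2 - r - \frac{1}{r}$)
$\left(B{\left(2 \right)} + m{\left(17 \right)}\right) 238 = \left(2 \left(8 + 2\right) - \frac{256}{17}\right) 238 = \left(2 \cdot 10 - \frac{256}{17}\right) 238 = \left(20 - \frac{256}{17}\right) 238 = \frac{84}{17} \cdot 238 = 1176$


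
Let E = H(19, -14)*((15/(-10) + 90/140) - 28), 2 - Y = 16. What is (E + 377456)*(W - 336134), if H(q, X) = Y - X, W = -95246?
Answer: -162826969280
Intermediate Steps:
Y = -14 (Y = 2 - 1*16 = 2 - 16 = -14)
H(q, X) = -14 - X
E = 0 (E = (-14 - 1*(-14))*((15/(-10) + 90/140) - 28) = (-14 + 14)*((15*(-1/10) + 90*(1/140)) - 28) = 0*((-3/2 + 9/14) - 28) = 0*(-6/7 - 28) = 0*(-202/7) = 0)
(E + 377456)*(W - 336134) = (0 + 377456)*(-95246 - 336134) = 377456*(-431380) = -162826969280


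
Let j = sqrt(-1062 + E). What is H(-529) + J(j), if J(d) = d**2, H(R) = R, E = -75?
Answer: -1666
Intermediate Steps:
j = I*sqrt(1137) (j = sqrt(-1062 - 75) = sqrt(-1137) = I*sqrt(1137) ≈ 33.719*I)
H(-529) + J(j) = -529 + (I*sqrt(1137))**2 = -529 - 1137 = -1666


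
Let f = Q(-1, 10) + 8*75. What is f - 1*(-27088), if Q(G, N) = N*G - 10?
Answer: 27668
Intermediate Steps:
Q(G, N) = -10 + G*N (Q(G, N) = G*N - 10 = -10 + G*N)
f = 580 (f = (-10 - 1*10) + 8*75 = (-10 - 10) + 600 = -20 + 600 = 580)
f - 1*(-27088) = 580 - 1*(-27088) = 580 + 27088 = 27668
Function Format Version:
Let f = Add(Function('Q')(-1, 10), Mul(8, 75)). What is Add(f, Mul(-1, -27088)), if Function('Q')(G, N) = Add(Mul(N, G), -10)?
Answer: 27668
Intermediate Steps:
Function('Q')(G, N) = Add(-10, Mul(G, N)) (Function('Q')(G, N) = Add(Mul(G, N), -10) = Add(-10, Mul(G, N)))
f = 580 (f = Add(Add(-10, Mul(-1, 10)), Mul(8, 75)) = Add(Add(-10, -10), 600) = Add(-20, 600) = 580)
Add(f, Mul(-1, -27088)) = Add(580, Mul(-1, -27088)) = Add(580, 27088) = 27668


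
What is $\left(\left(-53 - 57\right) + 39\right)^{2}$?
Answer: $5041$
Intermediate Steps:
$\left(\left(-53 - 57\right) + 39\right)^{2} = \left(-110 + 39\right)^{2} = \left(-71\right)^{2} = 5041$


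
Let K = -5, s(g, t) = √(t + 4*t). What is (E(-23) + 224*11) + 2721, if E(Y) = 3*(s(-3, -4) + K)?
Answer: 5170 + 6*I*√5 ≈ 5170.0 + 13.416*I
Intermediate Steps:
s(g, t) = √5*√t (s(g, t) = √(5*t) = √5*√t)
E(Y) = -15 + 6*I*√5 (E(Y) = 3*(√5*√(-4) - 5) = 3*(√5*(2*I) - 5) = 3*(2*I*√5 - 5) = 3*(-5 + 2*I*√5) = -15 + 6*I*√5)
(E(-23) + 224*11) + 2721 = ((-15 + 6*I*√5) + 224*11) + 2721 = ((-15 + 6*I*√5) + 2464) + 2721 = (2449 + 6*I*√5) + 2721 = 5170 + 6*I*√5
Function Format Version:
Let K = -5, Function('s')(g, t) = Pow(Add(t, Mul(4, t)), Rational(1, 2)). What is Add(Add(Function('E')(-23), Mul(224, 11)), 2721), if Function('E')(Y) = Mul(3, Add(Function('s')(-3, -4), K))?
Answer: Add(5170, Mul(6, I, Pow(5, Rational(1, 2)))) ≈ Add(5170.0, Mul(13.416, I))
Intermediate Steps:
Function('s')(g, t) = Mul(Pow(5, Rational(1, 2)), Pow(t, Rational(1, 2))) (Function('s')(g, t) = Pow(Mul(5, t), Rational(1, 2)) = Mul(Pow(5, Rational(1, 2)), Pow(t, Rational(1, 2))))
Function('E')(Y) = Add(-15, Mul(6, I, Pow(5, Rational(1, 2)))) (Function('E')(Y) = Mul(3, Add(Mul(Pow(5, Rational(1, 2)), Pow(-4, Rational(1, 2))), -5)) = Mul(3, Add(Mul(Pow(5, Rational(1, 2)), Mul(2, I)), -5)) = Mul(3, Add(Mul(2, I, Pow(5, Rational(1, 2))), -5)) = Mul(3, Add(-5, Mul(2, I, Pow(5, Rational(1, 2))))) = Add(-15, Mul(6, I, Pow(5, Rational(1, 2)))))
Add(Add(Function('E')(-23), Mul(224, 11)), 2721) = Add(Add(Add(-15, Mul(6, I, Pow(5, Rational(1, 2)))), Mul(224, 11)), 2721) = Add(Add(Add(-15, Mul(6, I, Pow(5, Rational(1, 2)))), 2464), 2721) = Add(Add(2449, Mul(6, I, Pow(5, Rational(1, 2)))), 2721) = Add(5170, Mul(6, I, Pow(5, Rational(1, 2))))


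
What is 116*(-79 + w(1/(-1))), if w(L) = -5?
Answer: -9744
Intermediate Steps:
116*(-79 + w(1/(-1))) = 116*(-79 - 5) = 116*(-84) = -9744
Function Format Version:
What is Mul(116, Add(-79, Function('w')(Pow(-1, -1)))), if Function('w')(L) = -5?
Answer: -9744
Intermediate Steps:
Mul(116, Add(-79, Function('w')(Pow(-1, -1)))) = Mul(116, Add(-79, -5)) = Mul(116, -84) = -9744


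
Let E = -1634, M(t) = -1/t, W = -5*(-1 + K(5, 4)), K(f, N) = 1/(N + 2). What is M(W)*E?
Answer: 9804/25 ≈ 392.16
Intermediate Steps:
K(f, N) = 1/(2 + N)
W = 25/6 (W = -5*(-1 + 1/(2 + 4)) = -5*(-1 + 1/6) = -5*(-1 + ⅙) = -5*(-⅚) = 25/6 ≈ 4.1667)
M(W)*E = -1/25/6*(-1634) = -1*6/25*(-1634) = -6/25*(-1634) = 9804/25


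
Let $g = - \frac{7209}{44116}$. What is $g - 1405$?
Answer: $- \frac{61990189}{44116} \approx -1405.2$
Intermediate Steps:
$g = - \frac{7209}{44116}$ ($g = \left(-7209\right) \frac{1}{44116} = - \frac{7209}{44116} \approx -0.16341$)
$g - 1405 = - \frac{7209}{44116} - 1405 = - \frac{61990189}{44116}$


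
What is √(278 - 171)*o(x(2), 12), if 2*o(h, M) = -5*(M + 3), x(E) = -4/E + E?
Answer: -75*√107/2 ≈ -387.90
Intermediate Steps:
x(E) = E - 4/E
o(h, M) = -15/2 - 5*M/2 (o(h, M) = (-5*(M + 3))/2 = (-5*(3 + M))/2 = (-15 - 5*M)/2 = -15/2 - 5*M/2)
√(278 - 171)*o(x(2), 12) = √(278 - 171)*(-15/2 - 5/2*12) = √107*(-15/2 - 30) = √107*(-75/2) = -75*√107/2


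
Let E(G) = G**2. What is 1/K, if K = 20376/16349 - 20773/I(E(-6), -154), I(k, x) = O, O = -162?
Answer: 2648538/342918689 ≈ 0.0077235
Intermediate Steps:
I(k, x) = -162
K = 342918689/2648538 (K = 20376/16349 - 20773/(-162) = 20376*(1/16349) - 20773*(-1/162) = 20376/16349 + 20773/162 = 342918689/2648538 ≈ 129.47)
1/K = 1/(342918689/2648538) = 2648538/342918689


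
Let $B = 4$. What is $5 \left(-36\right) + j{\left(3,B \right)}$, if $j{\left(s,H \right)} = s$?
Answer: $-177$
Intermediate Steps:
$5 \left(-36\right) + j{\left(3,B \right)} = 5 \left(-36\right) + 3 = -180 + 3 = -177$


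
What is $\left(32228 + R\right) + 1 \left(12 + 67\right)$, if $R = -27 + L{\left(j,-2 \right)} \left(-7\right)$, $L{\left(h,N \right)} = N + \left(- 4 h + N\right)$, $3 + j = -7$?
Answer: $32028$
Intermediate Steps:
$j = -10$ ($j = -3 - 7 = -10$)
$L{\left(h,N \right)} = - 4 h + 2 N$ ($L{\left(h,N \right)} = N + \left(N - 4 h\right) = - 4 h + 2 N$)
$R = -279$ ($R = -27 + \left(\left(-4\right) \left(-10\right) + 2 \left(-2\right)\right) \left(-7\right) = -27 + \left(40 - 4\right) \left(-7\right) = -27 + 36 \left(-7\right) = -27 - 252 = -279$)
$\left(32228 + R\right) + 1 \left(12 + 67\right) = \left(32228 - 279\right) + 1 \left(12 + 67\right) = 31949 + 1 \cdot 79 = 31949 + 79 = 32028$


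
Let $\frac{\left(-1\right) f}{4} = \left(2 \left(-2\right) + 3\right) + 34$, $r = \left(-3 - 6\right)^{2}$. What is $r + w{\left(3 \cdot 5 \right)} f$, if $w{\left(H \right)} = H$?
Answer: $-1899$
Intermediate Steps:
$r = 81$ ($r = \left(-9\right)^{2} = 81$)
$f = -132$ ($f = - 4 \left(\left(2 \left(-2\right) + 3\right) + 34\right) = - 4 \left(\left(-4 + 3\right) + 34\right) = - 4 \left(-1 + 34\right) = \left(-4\right) 33 = -132$)
$r + w{\left(3 \cdot 5 \right)} f = 81 + 3 \cdot 5 \left(-132\right) = 81 + 15 \left(-132\right) = 81 - 1980 = -1899$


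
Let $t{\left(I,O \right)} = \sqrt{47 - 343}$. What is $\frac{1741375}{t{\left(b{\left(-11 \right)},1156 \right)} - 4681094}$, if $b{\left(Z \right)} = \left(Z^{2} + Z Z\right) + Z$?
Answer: $- \frac{4075770032125}{10956320518566} - \frac{1741375 i \sqrt{74}}{10956320518566} \approx -0.372 - 1.3672 \cdot 10^{-6} i$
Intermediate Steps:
$b{\left(Z \right)} = Z + 2 Z^{2}$ ($b{\left(Z \right)} = \left(Z^{2} + Z^{2}\right) + Z = 2 Z^{2} + Z = Z + 2 Z^{2}$)
$t{\left(I,O \right)} = 2 i \sqrt{74}$ ($t{\left(I,O \right)} = \sqrt{-296} = 2 i \sqrt{74}$)
$\frac{1741375}{t{\left(b{\left(-11 \right)},1156 \right)} - 4681094} = \frac{1741375}{2 i \sqrt{74} - 4681094} = \frac{1741375}{-4681094 + 2 i \sqrt{74}}$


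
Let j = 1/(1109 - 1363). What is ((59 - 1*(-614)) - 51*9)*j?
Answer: -107/127 ≈ -0.84252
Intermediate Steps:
j = -1/254 (j = 1/(-254) = -1/254 ≈ -0.0039370)
((59 - 1*(-614)) - 51*9)*j = ((59 - 1*(-614)) - 51*9)*(-1/254) = ((59 + 614) - 459)*(-1/254) = (673 - 459)*(-1/254) = 214*(-1/254) = -107/127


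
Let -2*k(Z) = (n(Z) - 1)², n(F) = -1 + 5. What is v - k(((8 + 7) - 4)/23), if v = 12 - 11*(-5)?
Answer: 143/2 ≈ 71.500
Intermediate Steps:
n(F) = 4
k(Z) = -9/2 (k(Z) = -(4 - 1)²/2 = -½*3² = -½*9 = -9/2)
v = 67 (v = 12 + 55 = 67)
v - k(((8 + 7) - 4)/23) = 67 - 1*(-9/2) = 67 + 9/2 = 143/2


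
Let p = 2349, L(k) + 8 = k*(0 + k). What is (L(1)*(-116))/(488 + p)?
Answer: 812/2837 ≈ 0.28622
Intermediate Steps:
L(k) = -8 + k² (L(k) = -8 + k*(0 + k) = -8 + k*k = -8 + k²)
(L(1)*(-116))/(488 + p) = ((-8 + 1²)*(-116))/(488 + 2349) = ((-8 + 1)*(-116))/2837 = (-7*(-116))/2837 = (1/2837)*812 = 812/2837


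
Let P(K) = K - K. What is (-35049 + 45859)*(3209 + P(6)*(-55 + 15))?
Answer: 34689290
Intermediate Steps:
P(K) = 0
(-35049 + 45859)*(3209 + P(6)*(-55 + 15)) = (-35049 + 45859)*(3209 + 0*(-55 + 15)) = 10810*(3209 + 0*(-40)) = 10810*(3209 + 0) = 10810*3209 = 34689290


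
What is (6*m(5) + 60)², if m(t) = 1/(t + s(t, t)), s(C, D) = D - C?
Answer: 93636/25 ≈ 3745.4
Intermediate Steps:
m(t) = 1/t (m(t) = 1/(t + (t - t)) = 1/(t + 0) = 1/t)
(6*m(5) + 60)² = (6/5 + 60)² = (306/5)² = 93636/25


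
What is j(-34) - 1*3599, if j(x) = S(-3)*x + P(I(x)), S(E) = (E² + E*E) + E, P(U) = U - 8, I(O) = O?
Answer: -4151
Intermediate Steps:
P(U) = -8 + U
S(E) = E + 2*E² (S(E) = (E² + E²) + E = 2*E² + E = E + 2*E²)
j(x) = -8 + 16*x (j(x) = (-3*(1 + 2*(-3)))*x + (-8 + x) = (-3*(1 - 6))*x + (-8 + x) = (-3*(-5))*x + (-8 + x) = 15*x + (-8 + x) = -8 + 16*x)
j(-34) - 1*3599 = (-8 + 16*(-34)) - 1*3599 = (-8 - 544) - 3599 = -552 - 3599 = -4151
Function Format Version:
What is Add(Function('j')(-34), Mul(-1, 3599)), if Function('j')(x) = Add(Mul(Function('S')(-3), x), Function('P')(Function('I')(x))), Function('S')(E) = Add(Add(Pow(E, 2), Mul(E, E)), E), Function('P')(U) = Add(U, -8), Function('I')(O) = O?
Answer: -4151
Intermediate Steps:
Function('P')(U) = Add(-8, U)
Function('S')(E) = Add(E, Mul(2, Pow(E, 2))) (Function('S')(E) = Add(Add(Pow(E, 2), Pow(E, 2)), E) = Add(Mul(2, Pow(E, 2)), E) = Add(E, Mul(2, Pow(E, 2))))
Function('j')(x) = Add(-8, Mul(16, x)) (Function('j')(x) = Add(Mul(Mul(-3, Add(1, Mul(2, -3))), x), Add(-8, x)) = Add(Mul(Mul(-3, Add(1, -6)), x), Add(-8, x)) = Add(Mul(Mul(-3, -5), x), Add(-8, x)) = Add(Mul(15, x), Add(-8, x)) = Add(-8, Mul(16, x)))
Add(Function('j')(-34), Mul(-1, 3599)) = Add(Add(-8, Mul(16, -34)), Mul(-1, 3599)) = Add(Add(-8, -544), -3599) = Add(-552, -3599) = -4151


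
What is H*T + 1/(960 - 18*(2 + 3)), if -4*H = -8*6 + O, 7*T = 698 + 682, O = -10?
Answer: 17408707/6090 ≈ 2858.6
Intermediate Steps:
T = 1380/7 (T = (698 + 682)/7 = (1/7)*1380 = 1380/7 ≈ 197.14)
H = 29/2 (H = -(-8*6 - 10)/4 = -(-48 - 10)/4 = -1/4*(-58) = 29/2 ≈ 14.500)
H*T + 1/(960 - 18*(2 + 3)) = (29/2)*(1380/7) + 1/(960 - 18*(2 + 3)) = 20010/7 + 1/(960 - 18*5) = 20010/7 + 1/(960 - 90) = 20010/7 + 1/870 = 17408707/6090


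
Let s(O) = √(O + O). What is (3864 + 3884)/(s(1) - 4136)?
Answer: -16022864/8553247 - 3874*√2/8553247 ≈ -1.8739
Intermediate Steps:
s(O) = √2*√O (s(O) = √(2*O) = √2*√O)
(3864 + 3884)/(s(1) - 4136) = (3864 + 3884)/(√2*√1 - 4136) = 7748/(√2*1 - 4136) = 7748/(√2 - 4136) = 7748/(-4136 + √2)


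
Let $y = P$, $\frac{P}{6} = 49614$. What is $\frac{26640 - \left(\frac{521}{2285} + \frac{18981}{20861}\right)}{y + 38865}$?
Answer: $\frac{1269804896234}{16042410754365} \approx 0.079153$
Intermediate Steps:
$P = 297684$ ($P = 6 \cdot 49614 = 297684$)
$y = 297684$
$\frac{26640 - \left(\frac{521}{2285} + \frac{18981}{20861}\right)}{y + 38865} = \frac{26640 - \left(\frac{521}{2285} + \frac{18981}{20861}\right)}{297684 + 38865} = \frac{26640 - \frac{54240166}{47667385}}{336549} = \left(26640 - \frac{54240166}{47667385}\right) \frac{1}{336549} = \frac{1269804896234}{47667385} \cdot \frac{1}{336549} = \frac{1269804896234}{16042410754365}$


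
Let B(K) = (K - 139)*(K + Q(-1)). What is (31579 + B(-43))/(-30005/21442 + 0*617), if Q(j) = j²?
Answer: -841019566/30005 ≈ -28029.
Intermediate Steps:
B(K) = (1 + K)*(-139 + K) (B(K) = (K - 139)*(K + (-1)²) = (-139 + K)*(K + 1) = (-139 + K)*(1 + K) = (1 + K)*(-139 + K))
(31579 + B(-43))/(-30005/21442 + 0*617) = (31579 + (-139 + (-43)² - 138*(-43)))/(-30005/21442 + 0*617) = (31579 + (-139 + 1849 + 5934))/(-30005*1/21442 + 0) = (31579 + 7644)/(-30005/21442 + 0) = 39223/(-30005/21442) = 39223*(-21442/30005) = -841019566/30005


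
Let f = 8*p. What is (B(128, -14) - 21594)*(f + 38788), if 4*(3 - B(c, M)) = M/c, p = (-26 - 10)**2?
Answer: -67924854521/64 ≈ -1.0613e+9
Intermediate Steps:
p = 1296 (p = (-36)**2 = 1296)
f = 10368 (f = 8*1296 = 10368)
B(c, M) = 3 - M/(4*c)
(B(128, -14) - 21594)*(f + 38788) = ((3 - 1/4*(-14)/128) - 21594)*(10368 + 38788) = ((3 - 1/4*(-14)*1/128) - 21594)*49156 = ((3 + 7/256) - 21594)*49156 = (775/256 - 21594)*49156 = -5527289/256*49156 = -67924854521/64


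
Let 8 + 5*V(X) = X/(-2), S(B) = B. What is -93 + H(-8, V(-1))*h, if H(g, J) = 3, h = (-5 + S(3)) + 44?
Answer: 33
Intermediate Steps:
V(X) = -8/5 - X/10 (V(X) = -8/5 + (X/(-2))/5 = -8/5 + (X*(-½))/5 = -8/5 + (-X/2)/5 = -8/5 - X/10)
h = 42 (h = (-5 + 3) + 44 = -2 + 44 = 42)
-93 + H(-8, V(-1))*h = -93 + 3*42 = -93 + 126 = 33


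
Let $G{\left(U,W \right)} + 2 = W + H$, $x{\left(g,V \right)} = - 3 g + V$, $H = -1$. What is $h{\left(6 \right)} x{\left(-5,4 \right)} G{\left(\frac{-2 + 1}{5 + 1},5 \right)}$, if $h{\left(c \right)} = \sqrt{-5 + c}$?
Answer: $38$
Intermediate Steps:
$x{\left(g,V \right)} = V - 3 g$
$G{\left(U,W \right)} = -3 + W$ ($G{\left(U,W \right)} = -2 + \left(W - 1\right) = -2 + \left(-1 + W\right) = -3 + W$)
$h{\left(6 \right)} x{\left(-5,4 \right)} G{\left(\frac{-2 + 1}{5 + 1},5 \right)} = \sqrt{-5 + 6} \left(4 - -15\right) \left(-3 + 5\right) = \sqrt{1} \left(4 + 15\right) 2 = 1 \cdot 19 \cdot 2 = 19 \cdot 2 = 38$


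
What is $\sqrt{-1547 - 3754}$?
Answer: $3 i \sqrt{589} \approx 72.808 i$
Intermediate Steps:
$\sqrt{-1547 - 3754} = \sqrt{-5301} = 3 i \sqrt{589}$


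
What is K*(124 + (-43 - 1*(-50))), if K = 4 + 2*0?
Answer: 524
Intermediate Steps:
K = 4 (K = 4 + 0 = 4)
K*(124 + (-43 - 1*(-50))) = 4*(124 + (-43 - 1*(-50))) = 4*(124 + (-43 + 50)) = 4*(124 + 7) = 4*131 = 524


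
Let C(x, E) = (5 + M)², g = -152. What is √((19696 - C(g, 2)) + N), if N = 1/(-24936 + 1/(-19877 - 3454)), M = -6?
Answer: 6*√185171340640899240373/581781817 ≈ 140.34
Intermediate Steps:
C(x, E) = 1 (C(x, E) = (5 - 6)² = (-1)² = 1)
N = -23331/581781817 (N = 1/(-24936 + 1/(-23331)) = 1/(-24936 - 1/23331) = 1/(-581781817/23331) = -23331/581781817 ≈ -4.0103e-5)
√((19696 - C(g, 2)) + N) = √((19696 - 1*1) - 23331/581781817) = √((19696 - 1) - 23331/581781817) = √(19695 - 23331/581781817) = √(11458192862484/581781817) = 6*√185171340640899240373/581781817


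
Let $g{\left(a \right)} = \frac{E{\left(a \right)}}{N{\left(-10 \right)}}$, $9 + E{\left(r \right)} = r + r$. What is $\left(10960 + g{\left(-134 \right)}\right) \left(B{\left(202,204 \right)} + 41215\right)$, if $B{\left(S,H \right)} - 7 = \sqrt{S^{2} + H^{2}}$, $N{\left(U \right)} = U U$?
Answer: $\frac{22583946753}{50} + \frac{1095723 \sqrt{20605}}{50} \approx 4.5482 \cdot 10^{8}$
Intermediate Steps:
$N{\left(U \right)} = U^{2}$
$E{\left(r \right)} = -9 + 2 r$ ($E{\left(r \right)} = -9 + \left(r + r\right) = -9 + 2 r$)
$g{\left(a \right)} = - \frac{9}{100} + \frac{a}{50}$ ($g{\left(a \right)} = \frac{-9 + 2 a}{\left(-10\right)^{2}} = \frac{-9 + 2 a}{100} = \left(-9 + 2 a\right) \frac{1}{100} = - \frac{9}{100} + \frac{a}{50}$)
$B{\left(S,H \right)} = 7 + \sqrt{H^{2} + S^{2}}$ ($B{\left(S,H \right)} = 7 + \sqrt{S^{2} + H^{2}} = 7 + \sqrt{H^{2} + S^{2}}$)
$\left(10960 + g{\left(-134 \right)}\right) \left(B{\left(202,204 \right)} + 41215\right) = \left(10960 + \left(- \frac{9}{100} + \frac{1}{50} \left(-134\right)\right)\right) \left(\left(7 + \sqrt{204^{2} + 202^{2}}\right) + 41215\right) = \left(10960 - \frac{277}{100}\right) \left(\left(7 + \sqrt{41616 + 40804}\right) + 41215\right) = \left(10960 - \frac{277}{100}\right) \left(\left(7 + \sqrt{82420}\right) + 41215\right) = \frac{1095723 \left(\left(7 + 2 \sqrt{20605}\right) + 41215\right)}{100} = \frac{1095723 \left(41222 + 2 \sqrt{20605}\right)}{100} = \frac{22583946753}{50} + \frac{1095723 \sqrt{20605}}{50}$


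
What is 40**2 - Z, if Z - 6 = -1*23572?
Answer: 25166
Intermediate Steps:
Z = -23566 (Z = 6 - 1*23572 = 6 - 23572 = -23566)
40**2 - Z = 40**2 - 1*(-23566) = 1600 + 23566 = 25166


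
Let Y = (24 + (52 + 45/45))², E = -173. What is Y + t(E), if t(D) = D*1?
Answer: 5756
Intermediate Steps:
t(D) = D
Y = 5929 (Y = (24 + (52 + 45*(1/45)))² = (24 + (52 + 1))² = (24 + 53)² = 77² = 5929)
Y + t(E) = 5929 - 173 = 5756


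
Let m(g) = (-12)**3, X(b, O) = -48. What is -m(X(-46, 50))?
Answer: 1728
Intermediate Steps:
m(g) = -1728
-m(X(-46, 50)) = -1*(-1728) = 1728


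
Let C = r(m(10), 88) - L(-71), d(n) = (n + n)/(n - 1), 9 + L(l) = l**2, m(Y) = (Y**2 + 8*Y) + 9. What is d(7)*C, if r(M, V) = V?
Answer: -11536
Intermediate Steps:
m(Y) = 9 + Y**2 + 8*Y
L(l) = -9 + l**2
d(n) = 2*n/(-1 + n) (d(n) = (2*n)/(-1 + n) = 2*n/(-1 + n))
C = -4944 (C = 88 - (-9 + (-71)**2) = 88 - (-9 + 5041) = 88 - 1*5032 = 88 - 5032 = -4944)
d(7)*C = (2*7/(-1 + 7))*(-4944) = (2*7/6)*(-4944) = (2*7*(1/6))*(-4944) = (7/3)*(-4944) = -11536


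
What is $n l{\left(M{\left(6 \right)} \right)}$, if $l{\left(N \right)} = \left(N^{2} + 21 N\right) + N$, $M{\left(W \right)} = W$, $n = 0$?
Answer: $0$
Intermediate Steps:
$l{\left(N \right)} = N^{2} + 22 N$
$n l{\left(M{\left(6 \right)} \right)} = 0 \cdot 6 \left(22 + 6\right) = 0 \cdot 6 \cdot 28 = 0 \cdot 168 = 0$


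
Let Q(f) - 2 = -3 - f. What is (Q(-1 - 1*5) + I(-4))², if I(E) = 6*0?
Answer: 25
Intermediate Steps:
I(E) = 0
Q(f) = -1 - f (Q(f) = 2 + (-3 - f) = -1 - f)
(Q(-1 - 1*5) + I(-4))² = ((-1 - (-1 - 1*5)) + 0)² = ((-1 - (-1 - 5)) + 0)² = ((-1 - 1*(-6)) + 0)² = ((-1 + 6) + 0)² = (5 + 0)² = 5² = 25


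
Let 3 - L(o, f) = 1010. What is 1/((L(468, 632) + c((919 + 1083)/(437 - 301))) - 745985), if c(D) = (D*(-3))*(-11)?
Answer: -68/50762423 ≈ -1.3396e-6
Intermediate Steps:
L(o, f) = -1007 (L(o, f) = 3 - 1*1010 = 3 - 1010 = -1007)
c(D) = 33*D (c(D) = -3*D*(-11) = 33*D)
1/((L(468, 632) + c((919 + 1083)/(437 - 301))) - 745985) = 1/((-1007 + 33*((919 + 1083)/(437 - 301))) - 745985) = 1/((-1007 + 33*(2002/136)) - 745985) = 1/((-1007 + 33*(2002*(1/136))) - 745985) = 1/((-1007 + 33*(1001/68)) - 745985) = 1/((-1007 + 33033/68) - 745985) = 1/(-35443/68 - 745985) = 1/(-50762423/68) = -68/50762423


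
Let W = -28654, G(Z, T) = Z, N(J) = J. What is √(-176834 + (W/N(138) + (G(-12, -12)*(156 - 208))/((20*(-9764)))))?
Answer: 4*I*√7847461477036695/842145 ≈ 420.76*I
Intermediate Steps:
√(-176834 + (W/N(138) + (G(-12, -12)*(156 - 208))/((20*(-9764))))) = √(-176834 + (-28654/138 + (-12*(156 - 208))/((20*(-9764))))) = √(-176834 + (-28654*1/138 - 12*(-52)/(-195280))) = √(-176834 + (-14327/69 + 624*(-1/195280))) = √(-176834 + (-14327/69 - 39/12205)) = √(-176834 - 174863726/842145) = √(-149094732656/842145) = 4*I*√7847461477036695/842145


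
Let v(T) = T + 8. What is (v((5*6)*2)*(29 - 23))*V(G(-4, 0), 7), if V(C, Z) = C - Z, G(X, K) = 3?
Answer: -1632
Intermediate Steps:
v(T) = 8 + T
(v((5*6)*2)*(29 - 23))*V(G(-4, 0), 7) = ((8 + (5*6)*2)*(29 - 23))*(3 - 1*7) = ((8 + 30*2)*6)*(3 - 7) = ((8 + 60)*6)*(-4) = (68*6)*(-4) = 408*(-4) = -1632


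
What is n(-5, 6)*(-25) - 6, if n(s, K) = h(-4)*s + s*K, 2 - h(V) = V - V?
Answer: 994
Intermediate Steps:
h(V) = 2 (h(V) = 2 - (V - V) = 2 - 1*0 = 2 + 0 = 2)
n(s, K) = 2*s + K*s (n(s, K) = 2*s + s*K = 2*s + K*s)
n(-5, 6)*(-25) - 6 = -5*(2 + 6)*(-25) - 6 = -5*8*(-25) - 6 = -40*(-25) - 6 = 1000 - 6 = 994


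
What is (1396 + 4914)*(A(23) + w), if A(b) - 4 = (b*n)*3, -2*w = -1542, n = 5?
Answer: 7067200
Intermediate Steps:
w = 771 (w = -½*(-1542) = 771)
A(b) = 4 + 15*b (A(b) = 4 + (b*5)*3 = 4 + (5*b)*3 = 4 + 15*b)
(1396 + 4914)*(A(23) + w) = (1396 + 4914)*((4 + 15*23) + 771) = 6310*((4 + 345) + 771) = 6310*(349 + 771) = 6310*1120 = 7067200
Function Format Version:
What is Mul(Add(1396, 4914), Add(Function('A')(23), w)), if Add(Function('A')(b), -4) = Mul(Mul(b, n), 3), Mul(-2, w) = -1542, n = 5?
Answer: 7067200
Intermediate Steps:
w = 771 (w = Mul(Rational(-1, 2), -1542) = 771)
Function('A')(b) = Add(4, Mul(15, b)) (Function('A')(b) = Add(4, Mul(Mul(b, 5), 3)) = Add(4, Mul(Mul(5, b), 3)) = Add(4, Mul(15, b)))
Mul(Add(1396, 4914), Add(Function('A')(23), w)) = Mul(Add(1396, 4914), Add(Add(4, Mul(15, 23)), 771)) = Mul(6310, Add(Add(4, 345), 771)) = Mul(6310, Add(349, 771)) = Mul(6310, 1120) = 7067200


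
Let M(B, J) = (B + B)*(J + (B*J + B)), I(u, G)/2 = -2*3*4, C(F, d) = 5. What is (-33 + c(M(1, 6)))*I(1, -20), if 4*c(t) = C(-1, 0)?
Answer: 1524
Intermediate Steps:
I(u, G) = -48 (I(u, G) = 2*(-2*3*4) = 2*(-6*4) = 2*(-24) = -48)
M(B, J) = 2*B*(B + J + B*J) (M(B, J) = (2*B)*(J + (B + B*J)) = (2*B)*(B + J + B*J) = 2*B*(B + J + B*J))
c(t) = 5/4 (c(t) = (¼)*5 = 5/4)
(-33 + c(M(1, 6)))*I(1, -20) = (-33 + 5/4)*(-48) = -127/4*(-48) = 1524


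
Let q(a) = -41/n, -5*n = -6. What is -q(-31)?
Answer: 205/6 ≈ 34.167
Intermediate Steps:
n = 6/5 (n = -1/5*(-6) = 6/5 ≈ 1.2000)
q(a) = -205/6 (q(a) = -41/6/5 = -41*5/6 = -205/6)
-q(-31) = -1*(-205/6) = 205/6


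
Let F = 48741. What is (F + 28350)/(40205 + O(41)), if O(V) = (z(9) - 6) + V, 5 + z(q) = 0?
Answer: 77091/40235 ≈ 1.9160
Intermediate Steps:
z(q) = -5 (z(q) = -5 + 0 = -5)
O(V) = -11 + V (O(V) = (-5 - 6) + V = -11 + V)
(F + 28350)/(40205 + O(41)) = (48741 + 28350)/(40205 + (-11 + 41)) = 77091/(40205 + 30) = 77091/40235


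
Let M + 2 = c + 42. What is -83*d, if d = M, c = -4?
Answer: -2988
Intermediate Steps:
M = 36 (M = -2 + (-4 + 42) = -2 + 38 = 36)
d = 36
-83*d = -83*36 = -2988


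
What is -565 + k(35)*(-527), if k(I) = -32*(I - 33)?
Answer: 33163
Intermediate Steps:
k(I) = 1056 - 32*I (k(I) = -32*(-33 + I) = 1056 - 32*I)
-565 + k(35)*(-527) = -565 + (1056 - 32*35)*(-527) = -565 + (1056 - 1120)*(-527) = -565 - 64*(-527) = -565 + 33728 = 33163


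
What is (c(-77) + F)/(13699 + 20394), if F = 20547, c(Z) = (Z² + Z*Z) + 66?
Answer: 32471/34093 ≈ 0.95242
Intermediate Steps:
c(Z) = 66 + 2*Z² (c(Z) = (Z² + Z²) + 66 = 2*Z² + 66 = 66 + 2*Z²)
(c(-77) + F)/(13699 + 20394) = ((66 + 2*(-77)²) + 20547)/(13699 + 20394) = ((66 + 2*5929) + 20547)/34093 = ((66 + 11858) + 20547)*(1/34093) = (11924 + 20547)*(1/34093) = 32471*(1/34093) = 32471/34093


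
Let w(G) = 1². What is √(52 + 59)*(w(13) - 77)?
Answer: -76*√111 ≈ -800.71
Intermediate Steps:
w(G) = 1
√(52 + 59)*(w(13) - 77) = √(52 + 59)*(1 - 77) = √111*(-76) = -76*√111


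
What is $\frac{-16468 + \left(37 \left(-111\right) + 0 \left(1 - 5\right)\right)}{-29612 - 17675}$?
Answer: $\frac{20575}{47287} \approx 0.43511$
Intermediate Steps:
$\frac{-16468 + \left(37 \left(-111\right) + 0 \left(1 - 5\right)\right)}{-29612 - 17675} = \frac{-16468 + \left(-4107 + 0 \left(-4\right)\right)}{-47287} = \left(-16468 + \left(-4107 + 0\right)\right) \left(- \frac{1}{47287}\right) = \left(-16468 - 4107\right) \left(- \frac{1}{47287}\right) = \left(-20575\right) \left(- \frac{1}{47287}\right) = \frac{20575}{47287}$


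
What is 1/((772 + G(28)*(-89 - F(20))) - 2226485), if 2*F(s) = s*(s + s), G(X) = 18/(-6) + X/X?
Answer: -1/2224735 ≈ -4.4949e-7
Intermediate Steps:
G(X) = -2 (G(X) = 18*(-⅙) + 1 = -3 + 1 = -2)
F(s) = s² (F(s) = (s*(s + s))/2 = (s*(2*s))/2 = (2*s²)/2 = s²)
1/((772 + G(28)*(-89 - F(20))) - 2226485) = 1/((772 - 2*(-89 - 1*20²)) - 2226485) = 1/((772 - 2*(-89 - 1*400)) - 2226485) = 1/((772 - 2*(-89 - 400)) - 2226485) = 1/((772 - 2*(-489)) - 2226485) = 1/((772 + 978) - 2226485) = 1/(1750 - 2226485) = 1/(-2224735) = -1/2224735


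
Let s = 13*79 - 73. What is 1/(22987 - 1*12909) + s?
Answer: 9614413/10078 ≈ 954.00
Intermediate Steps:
s = 954 (s = 1027 - 73 = 954)
1/(22987 - 1*12909) + s = 1/(22987 - 1*12909) + 954 = 1/(22987 - 12909) + 954 = 1/10078 + 954 = 9614413/10078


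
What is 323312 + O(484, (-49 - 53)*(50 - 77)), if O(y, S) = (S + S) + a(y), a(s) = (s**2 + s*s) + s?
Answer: 797816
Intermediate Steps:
a(s) = s + 2*s**2 (a(s) = (s**2 + s**2) + s = 2*s**2 + s = s + 2*s**2)
O(y, S) = 2*S + y*(1 + 2*y) (O(y, S) = (S + S) + y*(1 + 2*y) = 2*S + y*(1 + 2*y))
323312 + O(484, (-49 - 53)*(50 - 77)) = 323312 + (2*((-49 - 53)*(50 - 77)) + 484*(1 + 2*484)) = 323312 + (2*(-102*(-27)) + 484*(1 + 968)) = 323312 + (2*2754 + 484*969) = 323312 + (5508 + 468996) = 323312 + 474504 = 797816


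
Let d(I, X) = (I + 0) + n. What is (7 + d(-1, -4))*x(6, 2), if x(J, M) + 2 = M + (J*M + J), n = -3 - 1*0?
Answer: 54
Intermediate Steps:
n = -3 (n = -3 + 0 = -3)
x(J, M) = -2 + J + M + J*M (x(J, M) = -2 + (M + (J*M + J)) = -2 + (M + (J + J*M)) = -2 + (J + M + J*M) = -2 + J + M + J*M)
d(I, X) = -3 + I (d(I, X) = (I + 0) - 3 = I - 3 = -3 + I)
(7 + d(-1, -4))*x(6, 2) = (7 + (-3 - 1))*(-2 + 6 + 2 + 6*2) = (7 - 4)*(-2 + 6 + 2 + 12) = 3*18 = 54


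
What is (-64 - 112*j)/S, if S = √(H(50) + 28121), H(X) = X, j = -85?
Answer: 48*√28171/143 ≈ 56.339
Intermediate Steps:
S = √28171 (S = √(50 + 28121) = √28171 ≈ 167.84)
(-64 - 112*j)/S = (-64 - 112*(-85))/(√28171) = (-64 + 9520)*(√28171/28171) = 9456*(√28171/28171) = 48*√28171/143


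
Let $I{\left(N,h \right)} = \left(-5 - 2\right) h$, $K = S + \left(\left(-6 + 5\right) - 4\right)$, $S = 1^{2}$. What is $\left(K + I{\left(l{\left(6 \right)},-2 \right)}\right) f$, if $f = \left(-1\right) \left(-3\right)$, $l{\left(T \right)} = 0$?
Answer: $30$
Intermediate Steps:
$f = 3$
$S = 1$
$K = -4$ ($K = 1 + \left(\left(-6 + 5\right) - 4\right) = 1 - 5 = -4$)
$I{\left(N,h \right)} = - 7 h$
$\left(K + I{\left(l{\left(6 \right)},-2 \right)}\right) f = \left(-4 - -14\right) 3 = \left(-4 + 14\right) 3 = 10 \cdot 3 = 30$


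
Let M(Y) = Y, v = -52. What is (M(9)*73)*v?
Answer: -34164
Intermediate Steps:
(M(9)*73)*v = (9*73)*(-52) = 657*(-52) = -34164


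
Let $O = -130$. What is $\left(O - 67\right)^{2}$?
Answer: $38809$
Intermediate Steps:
$\left(O - 67\right)^{2} = \left(-130 - 67\right)^{2} = \left(-197\right)^{2} = 38809$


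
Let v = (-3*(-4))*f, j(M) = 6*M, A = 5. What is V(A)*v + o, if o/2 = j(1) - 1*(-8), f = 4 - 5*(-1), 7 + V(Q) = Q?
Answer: -188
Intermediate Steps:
V(Q) = -7 + Q
f = 9 (f = 4 + 5 = 9)
v = 108 (v = -3*(-4)*9 = 12*9 = 108)
o = 28 (o = 2*(6*1 - 1*(-8)) = 2*(6 + 8) = 2*14 = 28)
V(A)*v + o = (-7 + 5)*108 + 28 = -2*108 + 28 = -216 + 28 = -188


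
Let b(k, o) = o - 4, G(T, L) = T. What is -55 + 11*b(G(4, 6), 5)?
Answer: -44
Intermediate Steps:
b(k, o) = -4 + o
-55 + 11*b(G(4, 6), 5) = -55 + 11*(-4 + 5) = -55 + 11*1 = -55 + 11 = -44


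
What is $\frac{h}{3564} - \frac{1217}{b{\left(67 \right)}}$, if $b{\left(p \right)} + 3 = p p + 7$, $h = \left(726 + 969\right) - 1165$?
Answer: $- \frac{978049}{8006526} \approx -0.12216$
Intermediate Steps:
$h = 530$ ($h = 1695 - 1165 = 530$)
$b{\left(p \right)} = 4 + p^{2}$ ($b{\left(p \right)} = -3 + \left(p p + 7\right) = -3 + \left(p^{2} + 7\right) = -3 + \left(7 + p^{2}\right) = 4 + p^{2}$)
$\frac{h}{3564} - \frac{1217}{b{\left(67 \right)}} = \frac{530}{3564} - \frac{1217}{4 + 67^{2}} = 530 \cdot \frac{1}{3564} - \frac{1217}{4 + 4489} = \frac{265}{1782} - \frac{1217}{4493} = - \frac{978049}{8006526}$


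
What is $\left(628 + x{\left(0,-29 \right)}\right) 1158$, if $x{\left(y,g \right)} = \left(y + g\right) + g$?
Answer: $660060$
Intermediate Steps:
$x{\left(y,g \right)} = y + 2 g$ ($x{\left(y,g \right)} = \left(g + y\right) + g = y + 2 g$)
$\left(628 + x{\left(0,-29 \right)}\right) 1158 = \left(628 + \left(0 + 2 \left(-29\right)\right)\right) 1158 = \left(628 + \left(0 - 58\right)\right) 1158 = \left(628 - 58\right) 1158 = 570 \cdot 1158 = 660060$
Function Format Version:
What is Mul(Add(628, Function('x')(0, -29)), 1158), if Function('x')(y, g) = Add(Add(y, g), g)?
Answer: 660060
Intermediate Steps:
Function('x')(y, g) = Add(y, Mul(2, g)) (Function('x')(y, g) = Add(Add(g, y), g) = Add(y, Mul(2, g)))
Mul(Add(628, Function('x')(0, -29)), 1158) = Mul(Add(628, Add(0, Mul(2, -29))), 1158) = Mul(Add(628, Add(0, -58)), 1158) = Mul(Add(628, -58), 1158) = Mul(570, 1158) = 660060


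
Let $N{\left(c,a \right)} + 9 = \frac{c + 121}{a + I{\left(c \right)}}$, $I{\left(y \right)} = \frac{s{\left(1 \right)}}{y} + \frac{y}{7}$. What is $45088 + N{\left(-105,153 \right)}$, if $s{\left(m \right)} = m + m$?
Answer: $\frac{81638279}{1811} \approx 45079.0$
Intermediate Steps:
$s{\left(m \right)} = 2 m$
$I{\left(y \right)} = \frac{2}{y} + \frac{y}{7}$ ($I{\left(y \right)} = \frac{2 \cdot 1}{y} + \frac{y}{7} = \frac{2}{y} + y \frac{1}{7} = \frac{2}{y} + \frac{y}{7}$)
$N{\left(c,a \right)} = -9 + \frac{121 + c}{a + \frac{2}{c} + \frac{c}{7}}$ ($N{\left(c,a \right)} = -9 + \frac{c + 121}{a + \left(\frac{2}{c} + \frac{c}{7}\right)} = -9 + \frac{121 + c}{a + \frac{2}{c} + \frac{c}{7}}$)
$45088 + N{\left(-105,153 \right)} = 45088 + \frac{-126 - - 105 \left(-847 + 2 \left(-105\right) + 63 \cdot 153\right)}{14 - 105 \left(-105 + 7 \cdot 153\right)} = 45088 + \frac{-126 - - 105 \left(-847 - 210 + 9639\right)}{14 - 105 \left(-105 + 1071\right)} = 45088 + \frac{-126 - \left(-105\right) 8582}{14 - 101430} = 45088 + \frac{-126 + 901110}{14 - 101430} = 45088 + \frac{1}{-101416} \cdot 900984 = 45088 - \frac{16089}{1811} = \frac{81638279}{1811}$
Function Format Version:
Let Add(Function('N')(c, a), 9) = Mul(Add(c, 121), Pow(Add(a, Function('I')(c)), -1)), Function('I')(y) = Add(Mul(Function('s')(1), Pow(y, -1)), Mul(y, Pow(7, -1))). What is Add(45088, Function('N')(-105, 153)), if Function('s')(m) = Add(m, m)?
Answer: Rational(81638279, 1811) ≈ 45079.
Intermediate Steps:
Function('s')(m) = Mul(2, m)
Function('I')(y) = Add(Mul(2, Pow(y, -1)), Mul(Rational(1, 7), y)) (Function('I')(y) = Add(Mul(Mul(2, 1), Pow(y, -1)), Mul(y, Pow(7, -1))) = Add(Mul(2, Pow(y, -1)), Mul(y, Rational(1, 7))) = Add(Mul(2, Pow(y, -1)), Mul(Rational(1, 7), y)))
Function('N')(c, a) = Add(-9, Mul(Pow(Add(a, Mul(2, Pow(c, -1)), Mul(Rational(1, 7), c)), -1), Add(121, c))) (Function('N')(c, a) = Add(-9, Mul(Add(c, 121), Pow(Add(a, Add(Mul(2, Pow(c, -1)), Mul(Rational(1, 7), c))), -1))) = Add(-9, Mul(Add(121, c), Pow(Add(a, Mul(2, Pow(c, -1)), Mul(Rational(1, 7), c)), -1))) = Add(-9, Mul(Pow(Add(a, Mul(2, Pow(c, -1)), Mul(Rational(1, 7), c)), -1), Add(121, c))))
Add(45088, Function('N')(-105, 153)) = Add(45088, Mul(Pow(Add(14, Mul(-105, Add(-105, Mul(7, 153)))), -1), Add(-126, Mul(-1, -105, Add(-847, Mul(2, -105), Mul(63, 153)))))) = Add(45088, Mul(Pow(Add(14, Mul(-105, Add(-105, 1071))), -1), Add(-126, Mul(-1, -105, Add(-847, -210, 9639))))) = Add(45088, Mul(Pow(Add(14, Mul(-105, 966)), -1), Add(-126, Mul(-1, -105, 8582)))) = Add(45088, Mul(Pow(Add(14, -101430), -1), Add(-126, 901110))) = Add(45088, Mul(Pow(-101416, -1), 900984)) = Add(45088, Mul(Rational(-1, 101416), 900984)) = Add(45088, Rational(-16089, 1811)) = Rational(81638279, 1811)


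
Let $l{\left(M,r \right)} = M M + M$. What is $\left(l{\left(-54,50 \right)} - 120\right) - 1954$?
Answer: $788$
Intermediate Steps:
$l{\left(M,r \right)} = M + M^{2}$ ($l{\left(M,r \right)} = M^{2} + M = M + M^{2}$)
$\left(l{\left(-54,50 \right)} - 120\right) - 1954 = \left(- 54 \left(1 - 54\right) - 120\right) - 1954 = \left(\left(-54\right) \left(-53\right) - 120\right) - 1954 = \left(2862 - 120\right) - 1954 = 2742 - 1954 = 788$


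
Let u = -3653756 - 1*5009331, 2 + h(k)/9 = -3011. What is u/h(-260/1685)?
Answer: 8663087/27117 ≈ 319.47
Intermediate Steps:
h(k) = -27117 (h(k) = -18 + 9*(-3011) = -18 - 27099 = -27117)
u = -8663087 (u = -3653756 - 5009331 = -8663087)
u/h(-260/1685) = -8663087/(-27117) = -8663087*(-1/27117) = 8663087/27117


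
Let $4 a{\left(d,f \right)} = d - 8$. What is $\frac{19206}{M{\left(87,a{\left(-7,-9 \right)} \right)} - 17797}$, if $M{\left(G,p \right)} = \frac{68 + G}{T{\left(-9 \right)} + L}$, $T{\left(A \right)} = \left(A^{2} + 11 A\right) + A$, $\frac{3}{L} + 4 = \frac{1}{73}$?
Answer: $- \frac{5744728}{5324951} \approx -1.0788$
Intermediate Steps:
$L = - \frac{73}{97}$ ($L = \frac{3}{-4 + \frac{1}{73}} = \frac{3}{- \frac{291}{73}} = 3 \left(- \frac{73}{291}\right) = - \frac{73}{97} \approx -0.75258$)
$T{\left(A \right)} = A^{2} + 12 A$
$a{\left(d,f \right)} = -2 + \frac{d}{4}$ ($a{\left(d,f \right)} = \frac{d - 8}{4} = \frac{-8 + d}{4} = -2 + \frac{d}{4}$)
$M{\left(G,p \right)} = - \frac{1649}{673} - \frac{97 G}{2692}$ ($M{\left(G,p \right)} = \frac{68 + G}{- 9 \left(12 - 9\right) - \frac{73}{97}} = \frac{68 + G}{\left(-9\right) 3 - \frac{73}{97}} = \frac{68 + G}{-27 - \frac{73}{97}} = \frac{68 + G}{- \frac{2692}{97}} = \left(68 + G\right) \left(- \frac{97}{2692}\right) = - \frac{1649}{673} - \frac{97 G}{2692}$)
$\frac{19206}{M{\left(87,a{\left(-7,-9 \right)} \right)} - 17797} = \frac{19206}{\left(- \frac{1649}{673} - \frac{8439}{2692}\right) - 17797} = \frac{19206}{- \frac{15035}{2692} - 17797} = \frac{19206}{- \frac{47924559}{2692}} = 19206 \left(- \frac{2692}{47924559}\right) = - \frac{5744728}{5324951}$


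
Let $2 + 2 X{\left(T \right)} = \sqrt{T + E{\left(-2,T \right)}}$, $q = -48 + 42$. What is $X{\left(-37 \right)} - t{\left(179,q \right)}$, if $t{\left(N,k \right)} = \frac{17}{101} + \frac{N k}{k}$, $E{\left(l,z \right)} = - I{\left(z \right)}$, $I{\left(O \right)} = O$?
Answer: $- \frac{18197}{101} \approx -180.17$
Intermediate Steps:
$q = -6$
$E{\left(l,z \right)} = - z$
$X{\left(T \right)} = -1$ ($X{\left(T \right)} = -1 + \frac{\sqrt{T - T}}{2} = -1 + \frac{\sqrt{0}}{2} = -1 + \frac{1}{2} \cdot 0 = -1 + 0 = -1$)
$t{\left(N,k \right)} = \frac{17}{101} + N$ ($t{\left(N,k \right)} = 17 \cdot \frac{1}{101} + N = \frac{17}{101} + N$)
$X{\left(-37 \right)} - t{\left(179,q \right)} = -1 - \left(\frac{17}{101} + 179\right) = -1 - \frac{18096}{101} = - \frac{18197}{101}$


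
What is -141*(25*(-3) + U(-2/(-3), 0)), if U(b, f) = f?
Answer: 10575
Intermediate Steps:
-141*(25*(-3) + U(-2/(-3), 0)) = -141*(25*(-3) + 0) = -141*(-75 + 0) = -141*(-75) = 10575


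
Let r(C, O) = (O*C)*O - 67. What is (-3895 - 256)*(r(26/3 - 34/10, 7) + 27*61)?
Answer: -114447221/15 ≈ -7.6298e+6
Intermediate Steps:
r(C, O) = -67 + C*O**2 (r(C, O) = (C*O)*O - 67 = C*O**2 - 67 = -67 + C*O**2)
(-3895 - 256)*(r(26/3 - 34/10, 7) + 27*61) = (-3895 - 256)*((-67 + (26/3 - 34/10)*7**2) + 27*61) = -4151*((-67 + (26*(1/3) - 34*1/10)*49) + 1647) = -4151*((-67 + (26/3 - 17/5)*49) + 1647) = -4151*((-67 + (79/15)*49) + 1647) = -4151*((-67 + 3871/15) + 1647) = -4151*(2866/15 + 1647) = -4151*27571/15 = -114447221/15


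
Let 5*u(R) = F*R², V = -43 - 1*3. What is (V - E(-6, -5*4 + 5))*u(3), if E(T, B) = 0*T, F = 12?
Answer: -4968/5 ≈ -993.60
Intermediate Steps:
V = -46 (V = -43 - 3 = -46)
E(T, B) = 0
u(R) = 12*R²/5 (u(R) = (12*R²)/5 = 12*R²/5)
(V - E(-6, -5*4 + 5))*u(3) = (-46 - 1*0)*((12/5)*3²) = (-46 + 0)*((12/5)*9) = -46*108/5 = -4968/5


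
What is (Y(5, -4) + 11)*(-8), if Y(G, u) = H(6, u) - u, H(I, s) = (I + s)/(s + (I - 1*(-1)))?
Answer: -376/3 ≈ -125.33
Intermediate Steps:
H(I, s) = (I + s)/(1 + I + s) (H(I, s) = (I + s)/(s + (I + 1)) = (I + s)/(s + (1 + I)) = (I + s)/(1 + I + s))
Y(G, u) = -u + (6 + u)/(7 + u) (Y(G, u) = (6 + u)/(1 + 6 + u) - u = (6 + u)/(7 + u) - u = -u + (6 + u)/(7 + u))
(Y(5, -4) + 11)*(-8) = ((6 - 4 - 1*(-4)*(7 - 4))/(7 - 4) + 11)*(-8) = ((6 - 4 - 1*(-4)*3)/3 + 11)*(-8) = ((6 - 4 + 12)/3 + 11)*(-8) = ((⅓)*14 + 11)*(-8) = (14/3 + 11)*(-8) = (47/3)*(-8) = -376/3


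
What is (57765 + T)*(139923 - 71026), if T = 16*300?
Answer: 4310540805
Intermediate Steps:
T = 4800
(57765 + T)*(139923 - 71026) = (57765 + 4800)*(139923 - 71026) = 62565*68897 = 4310540805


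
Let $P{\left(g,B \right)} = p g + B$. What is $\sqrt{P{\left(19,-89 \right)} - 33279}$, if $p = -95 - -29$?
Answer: $i \sqrt{34622} \approx 186.07 i$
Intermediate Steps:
$p = -66$ ($p = -95 + 29 = -66$)
$P{\left(g,B \right)} = B - 66 g$ ($P{\left(g,B \right)} = - 66 g + B = B - 66 g$)
$\sqrt{P{\left(19,-89 \right)} - 33279} = \sqrt{\left(-89 - 1254\right) - 33279} = \sqrt{-1343 - 33279} = \sqrt{-34622} = i \sqrt{34622}$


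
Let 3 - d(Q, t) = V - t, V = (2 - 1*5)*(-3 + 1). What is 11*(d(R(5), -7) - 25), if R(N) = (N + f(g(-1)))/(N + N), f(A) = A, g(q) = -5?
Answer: -385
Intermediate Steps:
V = 6 (V = (2 - 5)*(-2) = -3*(-2) = 6)
R(N) = (-5 + N)/(2*N) (R(N) = (N - 5)/(N + N) = (-5 + N)/((2*N)) = (-5 + N)*(1/(2*N)) = (-5 + N)/(2*N))
d(Q, t) = -3 + t (d(Q, t) = 3 - (6 - t) = 3 + (-6 + t) = -3 + t)
11*(d(R(5), -7) - 25) = 11*((-3 - 7) - 25) = 11*(-10 - 25) = 11*(-35) = -385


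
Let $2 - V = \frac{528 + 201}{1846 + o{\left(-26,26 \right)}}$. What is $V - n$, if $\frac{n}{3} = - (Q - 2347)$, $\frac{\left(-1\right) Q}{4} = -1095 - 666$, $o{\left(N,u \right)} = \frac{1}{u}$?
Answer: $\frac{75155863}{5333} \approx 14093.0$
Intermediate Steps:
$Q = 7044$ ($Q = - 4 \left(-1095 - 666\right) = \left(-4\right) \left(-1761\right) = 7044$)
$V = \frac{8560}{5333}$ ($V = 2 - \frac{528 + 201}{1846 + \frac{1}{26}} = 2 - \frac{729}{1846 + \frac{1}{26}} = 2 - \frac{729}{\frac{47997}{26}} = 2 - 729 \cdot \frac{26}{47997} = 2 - \frac{2106}{5333} = \frac{8560}{5333} \approx 1.6051$)
$n = -14091$ ($n = 3 \left(- (7044 - 2347)\right) = 3 \left(\left(-1\right) 4697\right) = 3 \left(-4697\right) = -14091$)
$V - n = \frac{8560}{5333} - -14091 = \frac{8560}{5333} + 14091 = \frac{75155863}{5333}$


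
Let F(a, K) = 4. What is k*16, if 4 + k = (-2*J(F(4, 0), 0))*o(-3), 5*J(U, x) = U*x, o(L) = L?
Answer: -64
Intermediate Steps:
J(U, x) = U*x/5 (J(U, x) = (U*x)/5 = U*x/5)
k = -4 (k = -4 - 2*4*0/5*(-3) = -4 - 2*0*(-3) = -4 + 0*(-3) = -4 + 0 = -4)
k*16 = -4*16 = -64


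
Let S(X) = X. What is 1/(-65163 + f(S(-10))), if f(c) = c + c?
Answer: -1/65183 ≈ -1.5341e-5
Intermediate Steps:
f(c) = 2*c
1/(-65163 + f(S(-10))) = 1/(-65163 + 2*(-10)) = 1/(-65163 - 20) = 1/(-65183) = -1/65183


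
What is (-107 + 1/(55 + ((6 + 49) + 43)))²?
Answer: 267976900/23409 ≈ 11448.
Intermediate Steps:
(-107 + 1/(55 + ((6 + 49) + 43)))² = (-107 + 1/(55 + (55 + 43)))² = (-107 + 1/(55 + 98))² = (-107 + 1/153)² = (-16370/153)² = 267976900/23409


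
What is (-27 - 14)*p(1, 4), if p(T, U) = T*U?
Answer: -164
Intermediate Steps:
(-27 - 14)*p(1, 4) = (-27 - 14)*(1*4) = -41*4 = -164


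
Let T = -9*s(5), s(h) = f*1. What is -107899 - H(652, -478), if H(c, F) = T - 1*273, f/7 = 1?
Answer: -107563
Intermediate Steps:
f = 7 (f = 7*1 = 7)
s(h) = 7 (s(h) = 7*1 = 7)
T = -63 (T = -9*7 = -63)
H(c, F) = -336 (H(c, F) = -63 - 1*273 = -63 - 273 = -336)
-107899 - H(652, -478) = -107899 - 1*(-336) = -107899 + 336 = -107563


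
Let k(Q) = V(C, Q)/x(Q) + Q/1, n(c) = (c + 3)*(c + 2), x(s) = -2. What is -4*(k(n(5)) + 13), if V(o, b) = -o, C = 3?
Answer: -282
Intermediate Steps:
n(c) = (2 + c)*(3 + c) (n(c) = (3 + c)*(2 + c) = (2 + c)*(3 + c))
k(Q) = 3/2 + Q (k(Q) = -1*3/(-2) + Q/1 = -3*(-½) + Q*1 = 3/2 + Q)
-4*(k(n(5)) + 13) = -4*((3/2 + (6 + 5² + 5*5)) + 13) = -4*((3/2 + (6 + 25 + 25)) + 13) = -4*((3/2 + 56) + 13) = -4*(115/2 + 13) = -4*141/2 = -282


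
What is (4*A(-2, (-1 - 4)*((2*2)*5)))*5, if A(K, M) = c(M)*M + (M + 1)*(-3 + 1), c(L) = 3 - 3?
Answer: 3960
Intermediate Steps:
c(L) = 0
A(K, M) = -2 - 2*M (A(K, M) = 0*M + (M + 1)*(-3 + 1) = 0 + (1 + M)*(-2) = 0 + (-2 - 2*M) = -2 - 2*M)
(4*A(-2, (-1 - 4)*((2*2)*5)))*5 = (4*(-2 - 2*(-1 - 4)*(2*2)*5))*5 = (4*(-2 - (-10)*4*5))*5 = (4*(-2 - (-10)*20))*5 = (4*(-2 - 2*(-100)))*5 = (4*(-2 + 200))*5 = (4*198)*5 = 792*5 = 3960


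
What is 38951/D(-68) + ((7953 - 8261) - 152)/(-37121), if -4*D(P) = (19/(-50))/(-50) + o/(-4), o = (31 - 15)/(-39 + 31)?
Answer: -14459000126260/47106549 ≈ -3.0694e+5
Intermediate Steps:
o = -2 (o = 16/(-8) = 16*(-⅛) = -2)
D(P) = -1269/10000 (D(P) = -((19/(-50))/(-50) - 2/(-4))/4 = -((19*(-1/50))*(-1/50) - 2*(-¼))/4 = -(-19/50*(-1/50) + ½)/4 = -(19/2500 + ½)/4 = -¼*1269/2500 = -1269/10000)
38951/D(-68) + ((7953 - 8261) - 152)/(-37121) = 38951/(-1269/10000) + ((7953 - 8261) - 152)/(-37121) = 38951*(-10000/1269) + (-308 - 152)*(-1/37121) = -389510000/1269 - 460*(-1/37121) = -389510000/1269 + 460/37121 = -14459000126260/47106549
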